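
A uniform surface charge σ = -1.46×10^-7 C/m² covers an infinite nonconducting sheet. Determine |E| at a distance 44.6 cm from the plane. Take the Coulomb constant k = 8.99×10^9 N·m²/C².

E = 8.25×10^3 N/C

By planar symmetry E is perpendicular to the sheet and uniform; use a Gaussian pillbox with flat faces of area A on each side of the sheet.
Only the two end caps contribute flux: Φ = 2EA. With Q_enc = σA, Gauss's law gives E = |σ|/(2ε₀).
E = 2πk|σ| = 2π(8.99×10^9)(1.46×10^-7) = 8.25×10^3 N/C.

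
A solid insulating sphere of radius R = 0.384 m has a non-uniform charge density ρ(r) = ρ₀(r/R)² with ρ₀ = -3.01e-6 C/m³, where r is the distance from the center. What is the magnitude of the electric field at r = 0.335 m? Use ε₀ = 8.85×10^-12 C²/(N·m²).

E ≈ 1.73×10^4 V/m

Take a concentric spherical Gaussian surface of radius r = 0.335 m (r < R).
Integrate the density: Q_enc = 4π ∫₀^r ρ₀(r'/R)^2 r'² dr' = 4πρ₀ r^5/(5·R²) = -2.165×10^-7 C.
Applying ∮E·dA = Q_enc/ε₀ with Φ = E(4πr²):
E = |Q_enc|/(4πε₀r²) = (2.165×10^-7)/(4π·8.85×10^-12·(0.335)²) = 1.73×10^4 N/C.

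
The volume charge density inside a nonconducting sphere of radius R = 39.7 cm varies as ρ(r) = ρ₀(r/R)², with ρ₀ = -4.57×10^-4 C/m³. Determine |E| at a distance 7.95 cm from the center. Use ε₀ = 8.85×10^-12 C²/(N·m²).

Symmetry ⇒ E = E(r) r̂. Gaussian sphere of radius r = 7.95 cm (r < R).
Q_enc = ∫₀^r ρ(r')·4πr'² dr' = (4πρ₀/R²) ∫₀^r r'^4 dr' = 4πρ₀ r^5/(5·R²) = -2.314e-8 C.
Applying ∮E·dA = Q_enc/ε₀ with Φ = E(4πr²):
E = |Q_enc|/(4πε₀r²) = (2.314e-8)/(4π·8.85×10^-12·(0.0795)²) = 3.29×10^4 N/C.

|E| = 3.29e4 V/m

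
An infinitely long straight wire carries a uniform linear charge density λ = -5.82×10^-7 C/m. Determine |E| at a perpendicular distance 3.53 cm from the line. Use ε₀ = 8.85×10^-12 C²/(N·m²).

Choose a coaxial cylinder of radius r = 3.53 cm (arbitrary length L) as the Gaussian surface.
Q_enc = λL, so λ_enc = -5.82×10^-7 C/m.
Applying ∮E·dA = Q_enc/ε₀ with the end caps contributing no flux:
E = |λ_enc|/(2πε₀r) = (5.82e-7)/(2π·8.85×10^-12·0.0353) = 2.97×10^5 N/C.

2.97e5 N/C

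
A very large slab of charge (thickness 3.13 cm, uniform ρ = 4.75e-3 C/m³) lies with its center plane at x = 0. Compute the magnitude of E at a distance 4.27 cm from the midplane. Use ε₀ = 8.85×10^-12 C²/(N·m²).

8.40×10^6 V/m

The point |x| = 4.27 cm lies outside the slab (half-thickness 0.01565 m). A symmetric pillbox spanning the full slab encloses Q_enc = ρ·d·A.
Flux = 2EA ⇒ E = |ρ|d/(2ε₀), independent of distance outside.
E = (4.75e-3)(0.0313)/(2·8.85×10^-12) = 8.40×10^6 N/C.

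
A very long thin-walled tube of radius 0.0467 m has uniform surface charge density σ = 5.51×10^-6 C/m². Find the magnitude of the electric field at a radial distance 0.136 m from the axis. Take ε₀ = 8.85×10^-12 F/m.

Coaxial Gaussian cylinder, radius r = 0.136 m, length L (r > 0.0467 m).
The whole shell is enclosed: λ_enc = σ·2πR = (5.51×10^-6)·2π·(0.0467) = 1.617×10^-6 C/m.
Gauss's law: E·2πrL = λ_enc L/ε₀.
E = |λ_enc|/(2πε₀r) = (1.617e-6)/(2π·8.85×10^-12·0.136) = 2.14e5 N/C.

|E| ≈ 2.14×10^5 N/C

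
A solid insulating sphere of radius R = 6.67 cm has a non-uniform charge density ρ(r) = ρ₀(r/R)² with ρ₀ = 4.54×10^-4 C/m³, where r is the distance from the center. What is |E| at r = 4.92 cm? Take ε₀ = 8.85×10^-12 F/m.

Use a concentric Gaussian sphere at r = 4.92 cm (r < R).
Integrate the density: Q_enc = 4π ∫₀^r ρ₀(r'/R)^2 r'² dr' = 4πρ₀ r^5/(5·R²) = 7.394×10^-8 C.
By Gauss's law, ∮E·dA = E·4πr² = Q_enc/ε₀.
E = |Q_enc|/(4πε₀r²) = (7.394×10^-8)/(4π·8.85×10^-12·(0.0492)²) = 2.75×10^5 N/C.

E ≈ 2.75×10^5 N/C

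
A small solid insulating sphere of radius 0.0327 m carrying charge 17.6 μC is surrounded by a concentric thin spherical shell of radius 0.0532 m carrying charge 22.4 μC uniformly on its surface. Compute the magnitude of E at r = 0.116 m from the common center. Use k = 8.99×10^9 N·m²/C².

By spherical symmetry E is radial; choose a Gaussian sphere of radius r = 0.116 m (r > 0.0532 m, enclosing both).
Q_enc = (17.6 μC) + (22.4 μC) = 4.00e-5 C.
Applying ∮E·dA = Q_enc/ε₀ with Φ = E(4πr²):
E = k|Q_enc|/r² = (8.99×10^9)(4.00e-5)/(0.116)² = 2.67×10^7 N/C.

E = 2.67×10^7 N/C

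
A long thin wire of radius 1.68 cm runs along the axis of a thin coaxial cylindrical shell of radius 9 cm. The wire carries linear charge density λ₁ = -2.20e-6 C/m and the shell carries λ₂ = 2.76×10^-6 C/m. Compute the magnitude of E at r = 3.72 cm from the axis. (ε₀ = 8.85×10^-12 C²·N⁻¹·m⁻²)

1.06e6 N/C

Take a coaxial cylindrical Gaussian surface of radius r = 3.72 cm and length L (between the conductors, 1.68 cm < r < 9 cm).
Only the inner wire is enclosed; the outer shell contributes nothing inside itself. λ_enc = λ₁ = -2.20e-6 C/m.
Applying ∮E·dA = Q_enc/ε₀ with the end caps contributing no flux:
E = |λ_enc|/(2πε₀r) = (2.20×10^-6)/(2π·8.85×10^-12·0.0372) = 1.06×10^6 N/C.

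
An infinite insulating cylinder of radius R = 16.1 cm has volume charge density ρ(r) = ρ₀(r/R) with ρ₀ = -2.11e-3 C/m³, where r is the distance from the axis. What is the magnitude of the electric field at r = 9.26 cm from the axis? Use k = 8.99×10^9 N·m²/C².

Take a coaxial cylindrical Gaussian surface of radius r = 9.26 cm and length L (r < R).
Integrating ρ over the cross-section to radius r: λ_enc = (2πρ₀/R) ∫₀^r r'^2 dr' = 2πρ₀ r^3/(3·R) = -2.179e-5 C/m.
Since E is radial and uniform over the curved surface, Φ = E·2πrL = Q_enc/ε₀ = λ_enc L/ε₀.
E = 2k|λ_enc|/r = 2(8.99×10^9)(2.179e-5)/(0.0926) = 4.23×10^6 N/C.

|E| ≈ 4.23×10^6 N/C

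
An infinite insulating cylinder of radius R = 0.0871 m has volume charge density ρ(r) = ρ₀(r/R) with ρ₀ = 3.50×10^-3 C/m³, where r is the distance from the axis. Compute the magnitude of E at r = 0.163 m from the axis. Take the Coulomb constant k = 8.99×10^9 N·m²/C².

By cylindrical symmetry E is radial; use a coaxial Gaussian cylinder of radius 0.163 m and length L (r > R, full charge per length enclosed).
λ_enc = 2π ∫₀^R ρ₀(r'/R)^1 r' dr' = 2πρ₀R²/3 = 5.561×10^-5 C/m.
Gauss's law: E·2πrL = λ_enc L/ε₀.
E = 2k|λ_enc|/r = 2(8.99×10^9)(5.561×10^-5)/(0.163) = 6.13×10^6 N/C.

E = 6.13e6 V/m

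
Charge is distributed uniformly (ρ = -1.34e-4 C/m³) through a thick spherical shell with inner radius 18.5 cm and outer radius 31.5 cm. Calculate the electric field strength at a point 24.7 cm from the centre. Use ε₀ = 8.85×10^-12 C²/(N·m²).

Take a concentric spherical Gaussian surface of radius r = 24.7 cm (within the shell material, 18.5 cm < r < 31.5 cm).
Enclosed charge is the volume from a to r: Q_enc = (4π/3)ρ(r³ − a³) = -4.904e-6 C.
Applying ∮E·dA = Q_enc/ε₀ with Φ = E(4πr²):
E = |Q_enc|/(4πε₀r²) = (4.904×10^-6)/(4π·8.85×10^-12·(0.247)²) = 7.23e5 N/C.

E ≈ 7.23×10^5 V/m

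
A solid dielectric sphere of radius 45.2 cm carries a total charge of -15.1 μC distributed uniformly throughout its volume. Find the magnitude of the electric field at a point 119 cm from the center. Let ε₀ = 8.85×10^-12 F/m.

|E| = 9.59×10^4 N/C

Symmetry ⇒ E = E(r) r̂. Gaussian sphere of radius r = 119 cm (r > R, so the entire charge is enclosed).
Q_enc = -15.1 μC = -1.51×10^-5 C.
By Gauss's law, ∮E·dA = E·4πr² = Q_enc/ε₀.
E = |Q_enc|/(4πε₀r²) = (1.51×10^-5)/(4π·8.85×10^-12·(1.19)²) = 9.59e4 N/C.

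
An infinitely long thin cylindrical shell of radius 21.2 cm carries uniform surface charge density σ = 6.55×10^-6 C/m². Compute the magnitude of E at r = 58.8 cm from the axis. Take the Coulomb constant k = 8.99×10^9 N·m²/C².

E ≈ 2.67×10^5 N/C

Take a coaxial cylindrical Gaussian surface of radius r = 58.8 cm and length L (r > 21.2 cm).
The whole shell is enclosed: λ_enc = σ·2πR = (6.55×10^-6)·2π·(0.212) = 8.725e-6 C/m.
Applying ∮E·dA = Q_enc/ε₀ with the end caps contributing no flux:
E = 2k|λ_enc|/r = 2(8.99×10^9)(8.725e-6)/(0.588) = 2.67×10^5 N/C.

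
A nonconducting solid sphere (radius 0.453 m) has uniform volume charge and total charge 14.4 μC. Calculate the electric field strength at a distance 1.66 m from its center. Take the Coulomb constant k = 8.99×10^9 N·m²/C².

By spherical symmetry E is radial; choose a Gaussian sphere of radius r = 1.66 m (r > R, so the entire charge is enclosed).
Q_enc = 14.4 μC = 1.44×10^-5 C.
Since E is radial and uniform over the Gaussian sphere, Φ = E·4πr² = Q_enc/ε₀.
E = k|Q_enc|/r² = (8.99×10^9)(1.44×10^-5)/(1.66)² = 4.70×10^4 N/C.

|E| ≈ 4.70×10^4 V/m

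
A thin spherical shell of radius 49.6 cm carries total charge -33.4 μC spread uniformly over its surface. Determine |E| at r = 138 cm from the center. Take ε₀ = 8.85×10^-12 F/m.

|E| = 1.58e5 N/C

Use a concentric Gaussian sphere at r = 138 cm (r > 49.6 cm).
The entire shell is enclosed: Q_enc = -3.34×10^-5 C.
Gauss's law: E·4πr² = Q_enc/ε₀.
E = |Q_enc|/(4πε₀r²) = (3.34×10^-5)/(4π·8.85×10^-12·(1.38)²) = 1.58e5 N/C.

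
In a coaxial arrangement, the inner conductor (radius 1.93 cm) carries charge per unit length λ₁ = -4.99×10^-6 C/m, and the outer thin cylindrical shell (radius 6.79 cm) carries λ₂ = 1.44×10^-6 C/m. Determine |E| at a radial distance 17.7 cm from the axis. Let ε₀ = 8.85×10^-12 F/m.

By cylindrical symmetry E is radial; use a coaxial Gaussian cylinder of radius 17.7 cm and length L (r > 6.79 cm, enclosing both).
λ_enc = λ₁ + λ₂ = (-4.99e-6) + (1.44×10^-6) = -3.55e-6 C/m.
Since E is radial and uniform over the curved surface, Φ = E·2πrL = Q_enc/ε₀ = λ_enc L/ε₀.
E = |λ_enc|/(2πε₀r) = (3.55e-6)/(2π·8.85×10^-12·0.177) = 3.61×10^5 N/C.

|E| = 3.61×10^5 N/C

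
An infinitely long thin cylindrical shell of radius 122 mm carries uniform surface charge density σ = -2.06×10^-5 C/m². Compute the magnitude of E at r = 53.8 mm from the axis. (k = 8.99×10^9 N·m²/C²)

E = 0 (no enclosed charge)

By cylindrical symmetry E is radial; use a coaxial Gaussian cylinder of radius 53.8 mm and length L (r < 122 mm, inside the shell).
All the surface charge lies outside this cylinder: Q_enc = 0, hence E = 0.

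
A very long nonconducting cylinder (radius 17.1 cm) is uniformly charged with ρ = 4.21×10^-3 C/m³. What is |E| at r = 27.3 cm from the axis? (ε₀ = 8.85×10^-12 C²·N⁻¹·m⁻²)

By cylindrical symmetry E is radial; use a coaxial Gaussian cylinder of radius 27.3 cm and length L (r > 17.1 cm, full cross-section enclosed).
λ_enc = ρ·πR² = (4.21×10^-3)π(0.171)² = 3.867e-4 C/m.
Gauss's law: E·2πrL = λ_enc L/ε₀.
E = |λ_enc|/(2πε₀r) = (3.867e-4)/(2π·8.85×10^-12·0.273) = 2.55×10^7 N/C.

|E| ≈ 2.55e7 N/C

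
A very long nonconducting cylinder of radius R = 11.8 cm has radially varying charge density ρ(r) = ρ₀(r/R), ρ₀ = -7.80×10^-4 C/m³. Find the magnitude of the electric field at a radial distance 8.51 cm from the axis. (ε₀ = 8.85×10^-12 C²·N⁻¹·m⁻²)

Coaxial Gaussian cylinder, radius r = 8.51 cm, length L (r < R).
λ_enc = ∫₀^r ρ(r')·2πr' dr' = (2πρ₀/R)·r^3/3 = -8.532×10^-6 C/m.
By Gauss's law (flux through the curved wall only), E·2πrL = λ_enc L/ε₀.
E = |λ_enc|/(2πε₀r) = (8.532e-6)/(2π·8.85×10^-12·0.0851) = 1.80×10^6 N/C.

1.80×10^6 N/C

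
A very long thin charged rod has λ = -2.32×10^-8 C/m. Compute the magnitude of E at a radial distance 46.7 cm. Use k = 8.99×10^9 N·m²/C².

Take a coaxial cylindrical Gaussian surface of radius r = 46.7 cm and length L.
Q_enc = λL, so λ_enc = -2.32e-8 C/m.
Gauss's law: E·2πrL = λ_enc L/ε₀.
E = 2k|λ_enc|/r = 2(8.99×10^9)(2.32×10^-8)/(0.467) = 893 N/C.

|E| ≈ 893 N/C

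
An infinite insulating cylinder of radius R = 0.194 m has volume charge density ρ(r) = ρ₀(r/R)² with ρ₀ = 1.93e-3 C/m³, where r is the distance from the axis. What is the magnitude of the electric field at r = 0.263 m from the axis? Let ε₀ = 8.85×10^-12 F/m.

Choose a coaxial cylinder of radius r = 0.263 m (arbitrary length L) as the Gaussian surface (r > R, full charge per length enclosed).
λ_enc = 2π ∫₀^R ρ₀(r'/R)^2 r' dr' = 2πρ₀R²/4 = 1.141×10^-4 C/m.
Applying ∮E·dA = Q_enc/ε₀ with the end caps contributing no flux:
E = |λ_enc|/(2πε₀r) = (1.141e-4)/(2π·8.85×10^-12·0.263) = 7.80×10^6 N/C.

|E| = 7.80×10^6 V/m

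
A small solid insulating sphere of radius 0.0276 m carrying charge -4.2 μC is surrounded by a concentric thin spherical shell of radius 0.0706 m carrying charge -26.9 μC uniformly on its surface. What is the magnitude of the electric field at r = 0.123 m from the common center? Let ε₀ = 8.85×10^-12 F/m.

Take a concentric spherical Gaussian surface of radius r = 0.123 m (r > 0.0706 m, enclosing both).
Q_enc = (-4.2 μC) + (-26.9 μC) = -3.11×10^-5 C.
Since E is radial and uniform over the Gaussian sphere, Φ = E·4πr² = Q_enc/ε₀.
E = |Q_enc|/(4πε₀r²) = (3.11e-5)/(4π·8.85×10^-12·(0.123)²) = 1.85×10^7 N/C.

E = 1.85e7 N/C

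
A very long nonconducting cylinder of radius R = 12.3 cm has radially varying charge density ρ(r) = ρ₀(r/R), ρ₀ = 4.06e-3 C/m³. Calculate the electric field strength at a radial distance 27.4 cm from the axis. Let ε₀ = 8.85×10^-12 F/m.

E = 8.44×10^6 V/m

Take a coaxial cylindrical Gaussian surface of radius r = 27.4 cm and length L (r > R, full charge per length enclosed).
λ_enc = 2π ∫₀^R ρ₀(r'/R)^1 r' dr' = 2πρ₀R²/3 = 1.286×10^-4 C/m.
Gauss's law: E·2πrL = λ_enc L/ε₀.
E = |λ_enc|/(2πε₀r) = (1.286×10^-4)/(2π·8.85×10^-12·0.274) = 8.44×10^6 N/C.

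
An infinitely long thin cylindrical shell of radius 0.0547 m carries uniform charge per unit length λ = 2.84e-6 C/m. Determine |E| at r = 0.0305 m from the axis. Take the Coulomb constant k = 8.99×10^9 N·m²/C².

|E| = 0 N/C

Coaxial Gaussian cylinder, radius r = 0.0305 m, length L (r < 0.0547 m, inside the shell).
No charge is enclosed, so Gauss's law gives E·2πrL = 0 ⇒ E = 0.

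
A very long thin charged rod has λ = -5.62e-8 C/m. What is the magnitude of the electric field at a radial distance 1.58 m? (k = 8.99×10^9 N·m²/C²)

|E| ≈ 640 N/C

Take a coaxial cylindrical Gaussian surface of radius r = 1.58 m and length L.
Q_enc = λL, so λ_enc = -5.62×10^-8 C/m.
Since E is radial and uniform over the curved surface, Φ = E·2πrL = Q_enc/ε₀ = λ_enc L/ε₀.
E = 2k|λ_enc|/r = 2(8.99×10^9)(5.62×10^-8)/(1.58) = 640 N/C.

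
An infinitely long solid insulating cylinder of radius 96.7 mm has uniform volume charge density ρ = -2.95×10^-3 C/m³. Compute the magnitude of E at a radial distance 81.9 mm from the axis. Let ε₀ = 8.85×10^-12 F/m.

|E| = 1.36e7 N/C

Coaxial Gaussian cylinder, radius r = 81.9 mm, length L (r < R).
Charge inside radius r per length L is ρ·πr²·L, so λ_enc = ρπr² = -6.216e-5 C/m.
Applying ∮E·dA = Q_enc/ε₀ with the end caps contributing no flux:
E = |λ_enc|/(2πε₀r) = (6.216e-5)/(2π·8.85×10^-12·0.0819) = 1.36e7 N/C.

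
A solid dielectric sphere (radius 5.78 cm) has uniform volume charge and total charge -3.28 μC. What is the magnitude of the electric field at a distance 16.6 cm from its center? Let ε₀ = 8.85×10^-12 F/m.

Take a concentric spherical Gaussian surface of radius r = 16.6 cm (r > R, so the entire charge is enclosed).
Q_enc = -3.28 μC = -3.28×10^-6 C.
Gauss's law: E·4πr² = Q_enc/ε₀.
E = |Q_enc|/(4πε₀r²) = (3.28×10^-6)/(4π·8.85×10^-12·(0.166)²) = 1.07×10^6 N/C.

1.07×10^6 V/m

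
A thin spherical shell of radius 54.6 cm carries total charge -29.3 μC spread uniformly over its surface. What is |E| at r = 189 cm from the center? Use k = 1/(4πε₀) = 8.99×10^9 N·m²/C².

E = 7.37×10^4 N/C

By spherical symmetry E is radial; choose a Gaussian sphere of radius r = 189 cm (r > 54.6 cm).
The entire shell is enclosed: Q_enc = -2.93e-5 C.
Since E is radial and uniform over the Gaussian sphere, Φ = E·4πr² = Q_enc/ε₀.
E = k|Q_enc|/r² = (8.99×10^9)(2.93×10^-5)/(1.89)² = 7.37×10^4 N/C.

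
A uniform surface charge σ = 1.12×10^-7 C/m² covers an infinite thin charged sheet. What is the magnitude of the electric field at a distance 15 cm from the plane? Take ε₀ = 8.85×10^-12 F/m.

E = 6.33×10^3 V/m

Choose a cylindrical pillbox piercing the sheet, end faces (area A) parallel to it.
Flux Φ = 2EA and Q_enc = σA, so 2EA = σA/ε₀ ⇒ E = |σ|/(2ε₀), independent of distance.
E = |σ|/(2ε₀) = (1.12×10^-7)/(2·8.85×10^-12) = 6.33×10^3 N/C.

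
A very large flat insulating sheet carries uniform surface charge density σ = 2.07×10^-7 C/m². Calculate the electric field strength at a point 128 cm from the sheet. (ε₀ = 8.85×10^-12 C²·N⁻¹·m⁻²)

E = 1.17e4 N/C

By planar symmetry E is perpendicular to the sheet and uniform; use a Gaussian pillbox with flat faces of area A on each side of the sheet.
Flux Φ = 2EA and Q_enc = σA, so 2EA = σA/ε₀ ⇒ E = |σ|/(2ε₀), independent of distance.
E = |σ|/(2ε₀) = (2.07e-7)/(2·8.85×10^-12) = 1.17e4 N/C.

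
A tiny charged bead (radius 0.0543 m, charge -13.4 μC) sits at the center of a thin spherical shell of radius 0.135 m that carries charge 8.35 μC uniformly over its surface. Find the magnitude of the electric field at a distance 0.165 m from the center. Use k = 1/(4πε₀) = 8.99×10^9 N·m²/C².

By spherical symmetry E is radial; choose a Gaussian sphere of radius r = 0.165 m (r > 0.135 m, enclosing both).
Q_enc = (-13.4 μC) + (8.35 μC) = -5.05×10^-6 C.
Since E is radial and uniform over the Gaussian sphere, Φ = E·4πr² = Q_enc/ε₀.
E = k|Q_enc|/r² = (8.99×10^9)(5.05×10^-6)/(0.165)² = 1.67×10^6 N/C.

|E| = 1.67e6 N/C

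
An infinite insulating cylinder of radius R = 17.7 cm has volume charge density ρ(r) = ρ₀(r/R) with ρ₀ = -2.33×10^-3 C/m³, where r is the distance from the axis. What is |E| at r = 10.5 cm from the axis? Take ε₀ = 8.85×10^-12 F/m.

Take a coaxial cylindrical Gaussian surface of radius r = 10.5 cm and length L (r < R).
Integrating ρ over the cross-section to radius r: λ_enc = (2πρ₀/R) ∫₀^r r'^2 dr' = 2πρ₀ r^3/(3·R) = -3.192×10^-5 C/m.
By Gauss's law (flux through the curved wall only), E·2πrL = λ_enc L/ε₀.
E = |λ_enc|/(2πε₀r) = (3.192×10^-5)/(2π·8.85×10^-12·0.105) = 5.47e6 N/C.

|E| = 5.47e6 V/m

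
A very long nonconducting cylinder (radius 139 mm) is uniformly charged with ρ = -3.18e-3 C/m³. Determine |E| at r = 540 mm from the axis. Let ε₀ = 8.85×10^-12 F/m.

By cylindrical symmetry E is radial; use a coaxial Gaussian cylinder of radius 540 mm and length L (r > 139 mm, full cross-section enclosed).
λ_enc = ρ·πR² = (-3.18e-3)π(0.139)² = -1.93×10^-4 C/m.
By Gauss's law (flux through the curved wall only), E·2πrL = λ_enc L/ε₀.
E = |λ_enc|/(2πε₀r) = (1.93×10^-4)/(2π·8.85×10^-12·0.54) = 6.43×10^6 N/C.

|E| = 6.43e6 N/C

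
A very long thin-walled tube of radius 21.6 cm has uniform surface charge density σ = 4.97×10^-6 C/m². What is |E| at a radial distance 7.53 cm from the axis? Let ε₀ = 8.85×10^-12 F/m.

Coaxial Gaussian cylinder, radius r = 7.53 cm, length L (r < 21.6 cm, inside the shell).
No charge is enclosed, so Gauss's law gives E·2πrL = 0 ⇒ E = 0.

E = 0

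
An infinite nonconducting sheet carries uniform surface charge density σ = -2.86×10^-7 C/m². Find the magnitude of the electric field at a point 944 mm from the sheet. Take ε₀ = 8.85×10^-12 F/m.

By planar symmetry E is perpendicular to the sheet and uniform; use a Gaussian pillbox with flat faces of area A on each side of the sheet.
Only the two end caps contribute flux: Φ = 2EA. With Q_enc = σA, Gauss's law gives E = |σ|/(2ε₀).
E = |σ|/(2ε₀) = (2.86×10^-7)/(2·8.85×10^-12) = 1.62×10^4 N/C.

E ≈ 1.62×10^4 V/m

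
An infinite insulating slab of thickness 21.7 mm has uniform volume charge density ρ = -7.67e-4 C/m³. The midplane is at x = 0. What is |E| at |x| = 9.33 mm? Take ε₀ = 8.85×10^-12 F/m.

By symmetry E is perpendicular to the slab. A Gaussian pillbox from −9.33 mm to +9.33 mm (face area A) lies entirely within the slab.
Q_enc = ρ·(2x)·A and flux = 2EA, so 2EA = 2ρxA/ε₀ ⇒ E = |ρ|x/ε₀.
E = (7.67e-4)(0.00933)/(8.85×10^-12) = 8.09×10^5 N/C.

|E| ≈ 8.09×10^5 V/m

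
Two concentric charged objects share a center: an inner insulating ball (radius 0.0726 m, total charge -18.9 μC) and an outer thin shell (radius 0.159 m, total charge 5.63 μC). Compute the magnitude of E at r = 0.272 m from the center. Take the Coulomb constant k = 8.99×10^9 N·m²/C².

Take a concentric spherical Gaussian surface of radius r = 0.272 m (r > 0.159 m, enclosing both).
Q_enc = (-18.9 μC) + (5.63 μC) = -1.327e-5 C.
Applying ∮E·dA = Q_enc/ε₀ with Φ = E(4πr²):
E = k|Q_enc|/r² = (8.99×10^9)(1.327×10^-5)/(0.272)² = 1.61e6 N/C.

1.61e6 N/C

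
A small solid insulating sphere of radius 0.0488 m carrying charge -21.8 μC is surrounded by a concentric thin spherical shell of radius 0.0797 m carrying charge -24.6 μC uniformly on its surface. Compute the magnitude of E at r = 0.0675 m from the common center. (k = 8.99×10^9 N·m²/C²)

Use a concentric Gaussian sphere at r = 0.0675 m (between the bodies, 0.0488 m < r < 0.0797 m).
The shell at 0.0797 m lies outside the Gaussian surface, so Q_enc = -21.8 μC = -2.18e-5 C.
Since E is radial and uniform over the Gaussian sphere, Φ = E·4πr² = Q_enc/ε₀.
E = k|Q_enc|/r² = (8.99×10^9)(2.18×10^-5)/(0.0675)² = 4.30×10^7 N/C.

|E| ≈ 4.30e7 N/C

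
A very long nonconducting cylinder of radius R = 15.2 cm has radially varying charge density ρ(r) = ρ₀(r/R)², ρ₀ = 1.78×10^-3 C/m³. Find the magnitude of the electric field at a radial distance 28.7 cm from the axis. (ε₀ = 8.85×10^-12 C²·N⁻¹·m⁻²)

E = 4.05×10^6 N/C

Coaxial Gaussian cylinder, radius r = 28.7 cm, length L (r > R, full charge per length enclosed).
λ_enc = 2π ∫₀^R ρ₀(r'/R)^2 r' dr' = 2πρ₀R²/4 = 6.46×10^-5 C/m.
Since E is radial and uniform over the curved surface, Φ = E·2πrL = Q_enc/ε₀ = λ_enc L/ε₀.
E = |λ_enc|/(2πε₀r) = (6.46×10^-5)/(2π·8.85×10^-12·0.287) = 4.05e6 N/C.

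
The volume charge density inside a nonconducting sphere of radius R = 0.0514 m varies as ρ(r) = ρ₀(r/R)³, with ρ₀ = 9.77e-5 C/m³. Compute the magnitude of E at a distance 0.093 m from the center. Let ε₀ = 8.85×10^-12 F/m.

|E| ≈ 2.89e4 N/C

Use a concentric Gaussian sphere at r = 0.093 m (r > R, all charge enclosed).
Q_enc = 4π ∫₀^R ρ₀(r'/R)^3 r'² dr' = 4πρ₀R³/6 = 2.779e-8 C.
Applying ∮E·dA = Q_enc/ε₀ with Φ = E(4πr²):
E = |Q_enc|/(4πε₀r²) = (2.779×10^-8)/(4π·8.85×10^-12·(0.093)²) = 2.89×10^4 N/C.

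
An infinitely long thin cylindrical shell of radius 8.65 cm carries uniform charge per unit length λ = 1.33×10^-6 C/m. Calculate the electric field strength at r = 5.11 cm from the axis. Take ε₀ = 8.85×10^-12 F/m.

E = 0

Choose a coaxial cylinder of radius r = 5.11 cm (arbitrary length L) as the Gaussian surface (r < 8.65 cm, inside the shell).
All the surface charge lies outside this cylinder: Q_enc = 0, hence E = 0.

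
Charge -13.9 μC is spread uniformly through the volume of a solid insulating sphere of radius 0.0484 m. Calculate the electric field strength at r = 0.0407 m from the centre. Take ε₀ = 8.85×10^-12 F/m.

Take a concentric spherical Gaussian surface of radius r = 0.0407 m (r < R).
For a uniform sphere the enclosed fraction is (r/R)³, so Q_enc = (-13.9 μC)(0.0407/0.0484)³ = -8.265×10^-6 C.
Since E is radial and uniform over the Gaussian sphere, Φ = E·4πr² = Q_enc/ε₀.
E = |Q_enc|/(4πε₀r²) = (8.265×10^-6)/(4π·8.85×10^-12·(0.0407)²) = 4.49e7 N/C.

E ≈ 4.49×10^7 N/C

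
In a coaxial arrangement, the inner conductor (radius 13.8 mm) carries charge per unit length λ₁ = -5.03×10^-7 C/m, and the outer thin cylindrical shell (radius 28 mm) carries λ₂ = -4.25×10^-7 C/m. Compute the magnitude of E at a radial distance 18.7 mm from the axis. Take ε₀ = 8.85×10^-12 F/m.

E = 4.84×10^5 N/C

Choose a coaxial cylinder of radius r = 18.7 mm (arbitrary length L) as the Gaussian surface (between the conductors, 13.8 mm < r < 28 mm).
The shell at 28 mm lies outside the Gaussian surface, so λ_enc = λ₁ = -5.03e-7 C/m.
Applying ∮E·dA = Q_enc/ε₀ with the end caps contributing no flux:
E = |λ_enc|/(2πε₀r) = (5.03×10^-7)/(2π·8.85×10^-12·0.0187) = 4.84e5 N/C.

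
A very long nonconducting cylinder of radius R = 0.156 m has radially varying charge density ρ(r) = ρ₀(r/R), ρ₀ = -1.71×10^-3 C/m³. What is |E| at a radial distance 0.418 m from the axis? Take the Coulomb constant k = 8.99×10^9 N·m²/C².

E ≈ 3.75×10^6 N/C

Coaxial Gaussian cylinder, radius r = 0.418 m, length L (r > R, full charge per length enclosed).
λ_enc = 2π ∫₀^R ρ₀(r'/R)^1 r' dr' = 2πρ₀R²/3 = -8.716×10^-5 C/m.
Applying ∮E·dA = Q_enc/ε₀ with the end caps contributing no flux:
E = 2k|λ_enc|/r = 2(8.99×10^9)(8.716×10^-5)/(0.418) = 3.75×10^6 N/C.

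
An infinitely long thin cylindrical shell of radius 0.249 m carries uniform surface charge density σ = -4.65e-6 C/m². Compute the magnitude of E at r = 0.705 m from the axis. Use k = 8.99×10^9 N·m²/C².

1.86×10^5 N/C

Coaxial Gaussian cylinder, radius r = 0.705 m, length L (r > 0.249 m).
The whole shell is enclosed: λ_enc = σ·2πR = (-4.65×10^-6)·2π·(0.249) = -7.275×10^-6 C/m.
By Gauss's law (flux through the curved wall only), E·2πrL = λ_enc L/ε₀.
E = 2k|λ_enc|/r = 2(8.99×10^9)(7.275×10^-6)/(0.705) = 1.86×10^5 N/C.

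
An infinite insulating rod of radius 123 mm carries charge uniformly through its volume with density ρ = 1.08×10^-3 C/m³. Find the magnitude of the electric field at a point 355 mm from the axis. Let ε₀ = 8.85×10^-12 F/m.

Choose a coaxial cylinder of radius r = 355 mm (arbitrary length L) as the Gaussian surface (r > 123 mm, full cross-section enclosed).
λ_enc = ρ·πR² = (1.08×10^-3)π(0.123)² = 5.133e-5 C/m.
Applying ∮E·dA = Q_enc/ε₀ with the end caps contributing no flux:
E = |λ_enc|/(2πε₀r) = (5.133×10^-5)/(2π·8.85×10^-12·0.355) = 2.60e6 N/C.

|E| ≈ 2.60e6 N/C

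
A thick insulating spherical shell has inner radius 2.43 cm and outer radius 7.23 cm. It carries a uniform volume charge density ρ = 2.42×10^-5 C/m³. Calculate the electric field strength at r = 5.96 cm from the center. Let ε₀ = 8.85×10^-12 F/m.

E ≈ 5.06×10^4 N/C

Take a concentric spherical Gaussian surface of radius r = 5.96 cm (within the shell material, 2.43 cm < r < 7.23 cm).
Only the shell between 2.43 cm and r is enclosed: Q_enc = ρ·(4π/3)(r³ − a³) = (2.42×10^-5)·(4π/3)·((0.0596)³ − (0.0243)³) = 2.001e-8 C.
By Gauss's law, ∮E·dA = E·4πr² = Q_enc/ε₀.
E = |Q_enc|/(4πε₀r²) = (2.001e-8)/(4π·8.85×10^-12·(0.0596)²) = 5.06×10^4 N/C.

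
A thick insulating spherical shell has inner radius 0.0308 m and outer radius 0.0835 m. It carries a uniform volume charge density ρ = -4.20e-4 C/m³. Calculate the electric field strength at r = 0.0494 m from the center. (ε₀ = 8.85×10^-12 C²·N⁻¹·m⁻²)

By spherical symmetry E is radial; choose a Gaussian sphere of radius r = 0.0494 m (within the shell material, 0.0308 m < r < 0.0835 m).
Enclosed charge is the volume from a to r: Q_enc = (4π/3)ρ(r³ − a³) = -1.607×10^-7 C.
Applying ∮E·dA = Q_enc/ε₀ with Φ = E(4πr²):
E = |Q_enc|/(4πε₀r²) = (1.607×10^-7)/(4π·8.85×10^-12·(0.0494)²) = 5.92×10^5 N/C.

|E| ≈ 5.92×10^5 N/C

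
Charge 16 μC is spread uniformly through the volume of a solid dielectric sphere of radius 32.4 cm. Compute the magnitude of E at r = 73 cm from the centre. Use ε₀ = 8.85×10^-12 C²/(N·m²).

|E| = 2.70e5 V/m

Take a concentric spherical Gaussian surface of radius r = 73 cm (r > R, so the entire charge is enclosed).
Q_enc = 16 μC = 1.60×10^-5 C.
Since E is radial and uniform over the Gaussian sphere, Φ = E·4πr² = Q_enc/ε₀.
E = |Q_enc|/(4πε₀r²) = (1.60×10^-5)/(4π·8.85×10^-12·(0.73)²) = 2.70×10^5 N/C.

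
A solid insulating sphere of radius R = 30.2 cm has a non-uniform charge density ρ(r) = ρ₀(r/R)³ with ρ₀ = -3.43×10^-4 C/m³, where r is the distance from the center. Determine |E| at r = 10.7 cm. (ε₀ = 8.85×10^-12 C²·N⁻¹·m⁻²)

By spherical symmetry E is radial; choose a Gaussian sphere of radius r = 10.7 cm (r < R).
Integrate the density: Q_enc = 4π ∫₀^r ρ₀(r'/R)^3 r'² dr' = 4πρ₀ r^6/(6·R³) = -3.914×10^-8 C.
Gauss's law: E·4πr² = Q_enc/ε₀.
E = |Q_enc|/(4πε₀r²) = (3.914×10^-8)/(4π·8.85×10^-12·(0.107)²) = 3.07e4 N/C.

E ≈ 3.07×10^4 V/m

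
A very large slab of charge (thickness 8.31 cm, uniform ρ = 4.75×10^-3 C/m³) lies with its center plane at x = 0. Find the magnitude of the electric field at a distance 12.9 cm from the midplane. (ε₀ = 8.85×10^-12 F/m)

The point |x| = 12.9 cm lies outside the slab (half-thickness 0.04155 m). A symmetric pillbox spanning the full slab encloses Q_enc = ρ·d·A.
Flux = 2EA ⇒ E = |ρ|d/(2ε₀), independent of distance outside.
E = (4.75e-3)(0.0831)/(2·8.85×10^-12) = 2.23×10^7 N/C.

E = 2.23×10^7 V/m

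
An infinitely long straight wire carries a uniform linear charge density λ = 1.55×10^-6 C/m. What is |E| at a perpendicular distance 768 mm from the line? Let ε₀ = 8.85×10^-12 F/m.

Take a coaxial cylindrical Gaussian surface of radius r = 768 mm and length L.
Q_enc = λL, so λ_enc = 1.55×10^-6 C/m.
Since E is radial and uniform over the curved surface, Φ = E·2πrL = Q_enc/ε₀ = λ_enc L/ε₀.
E = |λ_enc|/(2πε₀r) = (1.55×10^-6)/(2π·8.85×10^-12·0.768) = 3.63×10^4 N/C.

E = 3.63e4 V/m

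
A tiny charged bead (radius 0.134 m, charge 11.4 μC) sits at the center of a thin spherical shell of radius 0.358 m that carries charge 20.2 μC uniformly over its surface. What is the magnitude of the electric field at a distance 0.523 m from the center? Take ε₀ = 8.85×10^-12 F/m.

E ≈ 1.04×10^6 N/C

Take a concentric spherical Gaussian surface of radius r = 0.523 m (r > 0.358 m, enclosing both).
Q_enc = (11.4 μC) + (20.2 μC) = 3.16e-5 C.
Gauss's law: E·4πr² = Q_enc/ε₀.
E = |Q_enc|/(4πε₀r²) = (3.16e-5)/(4π·8.85×10^-12·(0.523)²) = 1.04e6 N/C.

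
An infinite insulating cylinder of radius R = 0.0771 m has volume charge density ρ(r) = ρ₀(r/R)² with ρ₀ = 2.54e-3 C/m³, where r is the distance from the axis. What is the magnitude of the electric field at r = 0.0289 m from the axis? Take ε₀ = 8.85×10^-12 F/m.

By cylindrical symmetry E is radial; use a coaxial Gaussian cylinder of radius 0.0289 m and length L (r < R).
Integrating ρ over the cross-section to radius r: λ_enc = (2πρ₀/R²) ∫₀^r r'^3 dr' = 2πρ₀ r^4/(4·R²) = 4.682e-7 C/m.
By Gauss's law (flux through the curved wall only), E·2πrL = λ_enc L/ε₀.
E = |λ_enc|/(2πε₀r) = (4.682e-7)/(2π·8.85×10^-12·0.0289) = 2.91×10^5 N/C.

2.91×10^5 N/C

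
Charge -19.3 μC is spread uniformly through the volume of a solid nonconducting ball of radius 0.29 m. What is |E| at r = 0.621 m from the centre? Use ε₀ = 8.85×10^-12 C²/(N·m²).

4.50×10^5 N/C

Use a concentric Gaussian sphere at r = 0.621 m (r > R, so the entire charge is enclosed).
Q_enc = -19.3 μC = -1.93e-5 C.
Since E is radial and uniform over the Gaussian sphere, Φ = E·4πr² = Q_enc/ε₀.
E = |Q_enc|/(4πε₀r²) = (1.93e-5)/(4π·8.85×10^-12·(0.621)²) = 4.50×10^5 N/C.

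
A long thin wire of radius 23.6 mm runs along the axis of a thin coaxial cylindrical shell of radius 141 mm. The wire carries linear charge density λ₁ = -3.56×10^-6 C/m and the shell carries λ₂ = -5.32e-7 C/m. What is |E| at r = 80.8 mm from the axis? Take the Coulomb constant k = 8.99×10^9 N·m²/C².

Coaxial Gaussian cylinder, radius r = 80.8 mm, length L (between the conductors, 23.6 mm < r < 141 mm).
The shell at 141 mm lies outside the Gaussian surface, so λ_enc = λ₁ = -3.56e-6 C/m.
By Gauss's law (flux through the curved wall only), E·2πrL = λ_enc L/ε₀.
E = 2k|λ_enc|/r = 2(8.99×10^9)(3.56×10^-6)/(0.0808) = 7.92×10^5 N/C.

7.92×10^5 V/m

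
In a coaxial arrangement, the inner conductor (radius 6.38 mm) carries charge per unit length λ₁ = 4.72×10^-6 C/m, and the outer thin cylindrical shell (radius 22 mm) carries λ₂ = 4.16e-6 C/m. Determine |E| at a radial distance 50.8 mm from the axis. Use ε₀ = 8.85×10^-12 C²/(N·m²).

E = 3.14×10^6 V/m

By cylindrical symmetry E is radial; use a coaxial Gaussian cylinder of radius 50.8 mm and length L (r > 22 mm, enclosing both).
λ_enc = λ₁ + λ₂ = (4.72e-6) + (4.16×10^-6) = 8.88×10^-6 C/m.
Applying ∮E·dA = Q_enc/ε₀ with the end caps contributing no flux:
E = |λ_enc|/(2πε₀r) = (8.88e-6)/(2π·8.85×10^-12·0.0508) = 3.14×10^6 N/C.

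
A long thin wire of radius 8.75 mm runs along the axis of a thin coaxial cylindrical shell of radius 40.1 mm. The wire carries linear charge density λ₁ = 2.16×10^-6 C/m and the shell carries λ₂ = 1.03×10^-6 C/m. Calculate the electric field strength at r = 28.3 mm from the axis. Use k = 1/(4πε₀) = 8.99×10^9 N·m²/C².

Choose a coaxial cylinder of radius r = 28.3 mm (arbitrary length L) as the Gaussian surface (between the conductors, 8.75 mm < r < 40.1 mm).
The shell at 40.1 mm lies outside the Gaussian surface, so λ_enc = λ₁ = 2.16e-6 C/m.
Applying ∮E·dA = Q_enc/ε₀ with the end caps contributing no flux:
E = 2k|λ_enc|/r = 2(8.99×10^9)(2.16e-6)/(0.0283) = 1.37×10^6 N/C.

|E| = 1.37×10^6 N/C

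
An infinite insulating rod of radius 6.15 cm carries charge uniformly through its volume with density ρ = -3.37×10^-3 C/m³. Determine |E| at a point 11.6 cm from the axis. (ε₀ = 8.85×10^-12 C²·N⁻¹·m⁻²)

|E| ≈ 6.21×10^6 N/C

By cylindrical symmetry E is radial; use a coaxial Gaussian cylinder of radius 11.6 cm and length L (r > 6.15 cm, full cross-section enclosed).
λ_enc = ρ·πR² = (-3.37×10^-3)π(0.0615)² = -4.004×10^-5 C/m.
Applying ∮E·dA = Q_enc/ε₀ with the end caps contributing no flux:
E = |λ_enc|/(2πε₀r) = (4.004e-5)/(2π·8.85×10^-12·0.116) = 6.21×10^6 N/C.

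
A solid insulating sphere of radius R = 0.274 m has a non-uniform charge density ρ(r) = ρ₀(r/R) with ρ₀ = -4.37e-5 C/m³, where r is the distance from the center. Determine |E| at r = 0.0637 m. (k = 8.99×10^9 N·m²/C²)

Use a concentric Gaussian sphere at r = 0.0637 m (r < R).
Integrate the density: Q_enc = 4π ∫₀^r ρ₀(r'/R)^1 r'² dr' = 4πρ₀ r^4/(4·R) = -8.25×10^-9 C.
Applying ∮E·dA = Q_enc/ε₀ with Φ = E(4πr²):
E = k|Q_enc|/r² = (8.99×10^9)(8.25×10^-9)/(0.0637)² = 1.83e4 N/C.

|E| = 1.83e4 V/m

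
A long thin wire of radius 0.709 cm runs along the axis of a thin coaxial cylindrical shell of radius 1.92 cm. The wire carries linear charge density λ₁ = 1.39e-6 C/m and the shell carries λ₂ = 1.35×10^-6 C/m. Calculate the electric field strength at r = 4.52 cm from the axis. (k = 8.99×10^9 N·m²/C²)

1.09×10^6 N/C

Choose a coaxial cylinder of radius r = 4.52 cm (arbitrary length L) as the Gaussian surface (r > 1.92 cm, enclosing both).
λ_enc = λ₁ + λ₂ = (1.39e-6) + (1.35×10^-6) = 2.74×10^-6 C/m.
Since E is radial and uniform over the curved surface, Φ = E·2πrL = Q_enc/ε₀ = λ_enc L/ε₀.
E = 2k|λ_enc|/r = 2(8.99×10^9)(2.74e-6)/(0.0452) = 1.09×10^6 N/C.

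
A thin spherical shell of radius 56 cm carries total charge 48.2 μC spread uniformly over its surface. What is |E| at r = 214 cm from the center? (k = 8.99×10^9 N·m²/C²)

|E| = 9.46×10^4 V/m

Take a concentric spherical Gaussian surface of radius r = 214 cm (r > 56 cm).
The entire shell is enclosed: Q_enc = 4.82×10^-5 C.
Gauss's law: E·4πr² = Q_enc/ε₀.
E = k|Q_enc|/r² = (8.99×10^9)(4.82×10^-5)/(2.14)² = 9.46×10^4 N/C.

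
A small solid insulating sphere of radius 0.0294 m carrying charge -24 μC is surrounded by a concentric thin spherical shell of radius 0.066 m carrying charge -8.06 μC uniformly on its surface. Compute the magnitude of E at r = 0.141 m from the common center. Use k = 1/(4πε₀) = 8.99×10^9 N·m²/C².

Take a concentric spherical Gaussian surface of radius r = 0.141 m (r > 0.066 m, enclosing both).
Q_enc = (-24 μC) + (-8.06 μC) = -3.206e-5 C.
Gauss's law: E·4πr² = Q_enc/ε₀.
E = k|Q_enc|/r² = (8.99×10^9)(3.206e-5)/(0.141)² = 1.45×10^7 N/C.

1.45×10^7 N/C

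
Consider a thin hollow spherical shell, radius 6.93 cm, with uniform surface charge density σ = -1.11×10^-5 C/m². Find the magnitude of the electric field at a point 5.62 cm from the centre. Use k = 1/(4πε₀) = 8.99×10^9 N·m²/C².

By spherical symmetry E is radial; choose a Gaussian sphere of radius r = 5.62 cm (inside the shell, r < 6.93 cm).
All the charge is outside the Gaussian surface: Q_enc = 0, hence E = 0 everywhere inside the shell.

E = 0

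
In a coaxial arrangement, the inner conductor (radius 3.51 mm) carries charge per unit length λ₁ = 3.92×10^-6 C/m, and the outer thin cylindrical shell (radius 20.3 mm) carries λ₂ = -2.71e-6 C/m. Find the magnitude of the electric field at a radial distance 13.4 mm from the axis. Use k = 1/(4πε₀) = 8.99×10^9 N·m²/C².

E ≈ 5.26×10^6 V/m

By cylindrical symmetry E is radial; use a coaxial Gaussian cylinder of radius 13.4 mm and length L (between the conductors, 3.51 mm < r < 20.3 mm).
Only the inner wire is enclosed; the outer shell contributes nothing inside itself. λ_enc = λ₁ = 3.92×10^-6 C/m.
By Gauss's law (flux through the curved wall only), E·2πrL = λ_enc L/ε₀.
E = 2k|λ_enc|/r = 2(8.99×10^9)(3.92×10^-6)/(0.0134) = 5.26×10^6 N/C.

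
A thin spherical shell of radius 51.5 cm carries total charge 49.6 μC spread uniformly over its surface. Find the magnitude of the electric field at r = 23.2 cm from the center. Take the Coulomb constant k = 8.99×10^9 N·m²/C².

|E| = 0 V/m

Symmetry ⇒ E = E(r) r̂. Gaussian sphere of radius r = 23.2 cm (inside the shell, r < 51.5 cm).
No charge lies within this surface, so Q_enc = 0 and Gauss's law gives E·4πr² = 0 ⇒ E = 0.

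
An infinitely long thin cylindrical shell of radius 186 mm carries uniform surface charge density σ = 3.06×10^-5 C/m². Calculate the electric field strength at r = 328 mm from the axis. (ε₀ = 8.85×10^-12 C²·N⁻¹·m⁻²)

Coaxial Gaussian cylinder, radius r = 328 mm, length L (r > 186 mm).
The whole shell is enclosed: λ_enc = σ·2πR = (3.06×10^-5)·2π·(0.186) = 3.576e-5 C/m.
Gauss's law: E·2πrL = λ_enc L/ε₀.
E = |λ_enc|/(2πε₀r) = (3.576×10^-5)/(2π·8.85×10^-12·0.328) = 1.96e6 N/C.

E ≈ 1.96×10^6 N/C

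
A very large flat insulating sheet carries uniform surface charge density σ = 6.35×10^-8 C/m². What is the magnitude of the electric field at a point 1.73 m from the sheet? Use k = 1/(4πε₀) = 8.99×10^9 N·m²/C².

|E| = 3.59×10^3 V/m

By planar symmetry E is perpendicular to the sheet and uniform; use a Gaussian pillbox with flat faces of area A on each side of the sheet.
Flux Φ = 2EA and Q_enc = σA, so 2EA = σA/ε₀ ⇒ E = |σ|/(2ε₀), independent of distance.
E = 2πk|σ| = 2π(8.99×10^9)(6.35×10^-8) = 3.59×10^3 N/C.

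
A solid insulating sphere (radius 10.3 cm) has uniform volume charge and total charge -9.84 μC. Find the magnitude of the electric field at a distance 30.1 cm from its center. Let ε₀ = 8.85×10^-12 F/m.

|E| = 9.77e5 N/C

By spherical symmetry E is radial; choose a Gaussian sphere of radius r = 30.1 cm (r > R, so the entire charge is enclosed).
Q_enc = -9.84 μC = -9.84e-6 C.
Since E is radial and uniform over the Gaussian sphere, Φ = E·4πr² = Q_enc/ε₀.
E = |Q_enc|/(4πε₀r²) = (9.84×10^-6)/(4π·8.85×10^-12·(0.301)²) = 9.77×10^5 N/C.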